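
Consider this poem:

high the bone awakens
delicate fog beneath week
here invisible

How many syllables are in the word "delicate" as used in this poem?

3

"delicate" has 3 syllables.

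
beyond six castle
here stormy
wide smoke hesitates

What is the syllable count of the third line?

5

The third line: "wide smoke hesitates": 1+1+3 = 5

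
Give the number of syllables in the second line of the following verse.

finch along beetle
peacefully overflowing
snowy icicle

The second line: peacefully(3) + overflowing(4) = 7

7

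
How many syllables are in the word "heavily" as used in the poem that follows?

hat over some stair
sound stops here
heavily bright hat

3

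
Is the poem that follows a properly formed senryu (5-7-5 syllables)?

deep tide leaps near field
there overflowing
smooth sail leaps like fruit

No

Line 1: "deep tide leaps near field": 1+1+1+1+1 = 5 ✓
Line 2: "there overflowing": 1+4 = 5 (expected 7)
Line 3: "smooth sail leaps like fruit": 1+1+1+1+1 = 5 ✓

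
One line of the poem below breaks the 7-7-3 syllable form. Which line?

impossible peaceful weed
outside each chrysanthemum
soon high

The third line

Line 1: impossible(4) + peaceful(2) + weed(1) = 7 ✓
Line 2: outside(2) + each(1) + chrysanthemum(4) = 7 ✓
Line 3: soon(1) + high(1) = 2 (expected 3)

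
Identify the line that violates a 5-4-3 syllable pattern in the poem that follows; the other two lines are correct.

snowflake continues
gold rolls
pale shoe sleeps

Line 1: "snowflake continues": 2+3 = 5 ✓
Line 2: "gold rolls": 1+1 = 2 (expected 4)
Line 3: "pale shoe sleeps": 1+1+1 = 3 ✓

The second line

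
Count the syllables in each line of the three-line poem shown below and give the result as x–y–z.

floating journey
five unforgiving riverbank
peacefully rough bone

Line 1: floating(2) + journey(2) = 4
Line 2: five(1) + unforgiving(4) + riverbank(3) = 8
Line 3: peacefully(3) + rough(1) + bone(1) = 5

4–8–5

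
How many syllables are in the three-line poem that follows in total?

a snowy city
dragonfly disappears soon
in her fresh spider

17

Line 1: a(1) + snowy(2) + city(2) = 5
Line 2: dragonfly(3) + disappears(3) + soon(1) = 7
Line 3: in(1) + her(1) + fresh(1) + spider(2) = 5
Total: 5 + 7 + 5 = 17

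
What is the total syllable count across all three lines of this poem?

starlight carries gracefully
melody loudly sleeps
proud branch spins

16

Line 1: starlight(2) + carries(2) + gracefully(3) = 7
Line 2: melody(3) + loudly(2) + sleeps(1) = 6
Line 3: proud(1) + branch(1) + spins(1) = 3
Total: 7 + 6 + 3 = 16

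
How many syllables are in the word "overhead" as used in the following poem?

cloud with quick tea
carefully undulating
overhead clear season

"overhead" has 3 syllables.

3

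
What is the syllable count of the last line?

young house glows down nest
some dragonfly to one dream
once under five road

The last line: once (1), under (2), five (1), road (1) → 5

5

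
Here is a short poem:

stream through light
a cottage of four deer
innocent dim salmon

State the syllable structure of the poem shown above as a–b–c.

Line 1: "stream through light": 1+1+1 = 3
Line 2: "a cottage of four deer": 1+2+1+1+1 = 6
Line 3: "innocent dim salmon": 3+1+2 = 6

3–6–6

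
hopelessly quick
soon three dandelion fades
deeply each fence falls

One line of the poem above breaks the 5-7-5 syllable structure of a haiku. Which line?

Line 1: hopelessly (3), quick (1) → 4 (expected 5)
Line 2: soon (1), three (1), dandelion (4), fades (1) → 7 ✓
Line 3: deeply (2), each (1), fence (1), falls (1) → 5 ✓

The first line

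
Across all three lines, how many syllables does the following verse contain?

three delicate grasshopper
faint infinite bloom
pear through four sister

Line 1: three (1), delicate (3), grasshopper (3) → 7
Line 2: faint (1), infinite (3), bloom (1) → 5
Line 3: pear (1), through (1), four (1), sister (2) → 5
Total: 7 + 5 + 5 = 17

17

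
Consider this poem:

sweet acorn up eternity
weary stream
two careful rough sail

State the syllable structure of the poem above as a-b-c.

8-3-5

Line 1: sweet(1) + acorn(2) + up(1) + eternity(4) = 8
Line 2: weary(2) + stream(1) = 3
Line 3: two(1) + careful(2) + rough(1) + sail(1) = 5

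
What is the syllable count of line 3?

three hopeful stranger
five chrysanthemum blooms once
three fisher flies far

Line 3: three(1) + fisher(2) + flies(1) + far(1) = 5

5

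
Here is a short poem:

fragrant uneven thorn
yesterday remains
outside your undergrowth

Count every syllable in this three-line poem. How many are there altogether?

Line 1: fragrant (2), uneven (3), thorn (1) → 6
Line 2: yesterday (3), remains (2) → 5
Line 3: outside (2), your (1), undergrowth (3) → 6
Total: 6 + 5 + 6 = 17

17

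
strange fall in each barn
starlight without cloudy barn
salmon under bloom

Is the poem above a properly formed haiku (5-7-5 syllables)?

Line 1: strange (1), fall (1), in (1), each (1), barn (1) → 5 ✓
Line 2: starlight (2), without (2), cloudy (2), barn (1) → 7 ✓
Line 3: salmon (2), under (2), bloom (1) → 5 ✓

Yes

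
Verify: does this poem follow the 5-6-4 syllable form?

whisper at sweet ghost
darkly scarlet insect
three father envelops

No

Line 1: whisper(2) + at(1) + sweet(1) + ghost(1) = 5 ✓
Line 2: darkly(2) + scarlet(2) + insect(2) = 6 ✓
Line 3: three(1) + father(2) + envelops(3) = 6 (expected 4)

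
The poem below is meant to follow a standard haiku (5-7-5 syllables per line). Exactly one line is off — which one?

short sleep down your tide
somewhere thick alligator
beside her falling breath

Line 1: short(1) + sleep(1) + down(1) + your(1) + tide(1) = 5 ✓
Line 2: somewhere(2) + thick(1) + alligator(4) = 7 ✓
Line 3: beside(2) + her(1) + falling(2) + breath(1) = 6 (expected 5)

Line 3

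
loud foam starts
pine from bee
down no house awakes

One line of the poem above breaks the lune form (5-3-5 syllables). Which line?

Line 1: loud(1) + foam(1) + starts(1) = 3 (expected 5)
Line 2: pine(1) + from(1) + bee(1) = 3 ✓
Line 3: down(1) + no(1) + house(1) + awakes(2) = 5 ✓

Line 1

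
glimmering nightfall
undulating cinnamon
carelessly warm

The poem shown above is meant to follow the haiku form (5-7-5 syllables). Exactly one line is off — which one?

Line 1: "glimmering nightfall": 3+2 = 5 ✓
Line 2: "undulating cinnamon": 4+3 = 7 ✓
Line 3: "carelessly warm": 3+1 = 4 (expected 5)

The third line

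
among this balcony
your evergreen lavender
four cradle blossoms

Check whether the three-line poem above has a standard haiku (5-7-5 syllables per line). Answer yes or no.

No

Line 1: among (2), this (1), balcony (3) → 6 (expected 5)
Line 2: your (1), evergreen (3), lavender (3) → 7 ✓
Line 3: four (1), cradle (2), blossoms (2) → 5 ✓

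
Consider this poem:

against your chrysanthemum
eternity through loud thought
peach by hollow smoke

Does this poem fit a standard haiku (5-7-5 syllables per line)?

No

Line 1: "against your chrysanthemum": 2+1+4 = 7 (expected 5)
Line 2: "eternity through loud thought": 4+1+1+1 = 7 ✓
Line 3: "peach by hollow smoke": 1+1+2+1 = 5 ✓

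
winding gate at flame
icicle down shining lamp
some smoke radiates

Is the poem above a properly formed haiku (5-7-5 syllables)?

Yes

Line 1: winding (2), gate (1), at (1), flame (1) → 5 ✓
Line 2: icicle (3), down (1), shining (2), lamp (1) → 7 ✓
Line 3: some (1), smoke (1), radiates (3) → 5 ✓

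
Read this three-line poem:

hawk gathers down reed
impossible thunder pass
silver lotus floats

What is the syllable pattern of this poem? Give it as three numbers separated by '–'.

Line 1: "hawk gathers down reed": 1+2+1+1 = 5
Line 2: "impossible thunder pass": 4+2+1 = 7
Line 3: "silver lotus floats": 2+2+1 = 5

5–7–5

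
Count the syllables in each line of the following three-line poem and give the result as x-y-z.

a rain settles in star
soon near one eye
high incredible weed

6-4-6

Line 1: a (1), rain (1), settles (2), in (1), star (1) → 6
Line 2: soon (1), near (1), one (1), eye (1) → 4
Line 3: high (1), incredible (4), weed (1) → 6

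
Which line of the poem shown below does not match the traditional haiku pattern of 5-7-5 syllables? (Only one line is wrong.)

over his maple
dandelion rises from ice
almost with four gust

The second line

Line 1: over(2) + his(1) + maple(2) = 5 ✓
Line 2: dandelion(4) + rises(2) + from(1) + ice(1) = 8 (expected 7)
Line 3: almost(2) + with(1) + four(1) + gust(1) = 5 ✓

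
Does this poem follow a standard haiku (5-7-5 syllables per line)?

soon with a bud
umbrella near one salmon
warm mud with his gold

No

Line 1: soon(1) + with(1) + a(1) + bud(1) = 4 (expected 5)
Line 2: umbrella(3) + near(1) + one(1) + salmon(2) = 7 ✓
Line 3: warm(1) + mud(1) + with(1) + his(1) + gold(1) = 5 ✓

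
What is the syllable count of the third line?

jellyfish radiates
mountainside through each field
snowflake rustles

4

The third line: snowflake (2), rustles (2) → 4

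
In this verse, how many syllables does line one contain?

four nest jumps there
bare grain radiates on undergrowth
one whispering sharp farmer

4

Line one: four(1) + nest(1) + jumps(1) + there(1) = 4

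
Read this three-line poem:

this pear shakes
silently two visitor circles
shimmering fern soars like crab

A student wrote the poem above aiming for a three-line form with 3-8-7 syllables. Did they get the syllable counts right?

Line 1: this(1) + pear(1) + shakes(1) = 3 ✓
Line 2: silently(3) + two(1) + visitor(3) + circles(2) = 9 (expected 8)
Line 3: shimmering(3) + fern(1) + soars(1) + like(1) + crab(1) = 7 ✓

No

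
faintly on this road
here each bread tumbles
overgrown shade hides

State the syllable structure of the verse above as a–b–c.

5–5–5

Line 1: faintly(2) + on(1) + this(1) + road(1) = 5
Line 2: here(1) + each(1) + bread(1) + tumbles(2) = 5
Line 3: overgrown(3) + shade(1) + hides(1) = 5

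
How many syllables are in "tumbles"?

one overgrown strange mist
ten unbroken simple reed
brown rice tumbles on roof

2

"tumbles" has 2 syllables.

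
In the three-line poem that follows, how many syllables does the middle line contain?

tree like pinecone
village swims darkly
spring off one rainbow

5

The middle line: village(2) + swims(1) + darkly(2) = 5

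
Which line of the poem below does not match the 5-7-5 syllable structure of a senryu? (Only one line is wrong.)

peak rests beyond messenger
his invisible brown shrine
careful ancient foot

Line 1: "peak rests beyond messenger": 1+1+2+3 = 7 (expected 5)
Line 2: "his invisible brown shrine": 1+4+1+1 = 7 ✓
Line 3: "careful ancient foot": 2+2+1 = 5 ✓

Line 1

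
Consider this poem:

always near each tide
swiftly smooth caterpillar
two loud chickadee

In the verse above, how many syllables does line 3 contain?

5

Line 3: two (1), loud (1), chickadee (3) → 5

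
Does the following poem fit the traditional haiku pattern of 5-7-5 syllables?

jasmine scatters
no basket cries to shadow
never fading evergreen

No

Line 1: "jasmine scatters": 2+2 = 4 (expected 5)
Line 2: "no basket cries to shadow": 1+2+1+1+2 = 7 ✓
Line 3: "never fading evergreen": 2+2+3 = 7 (expected 5)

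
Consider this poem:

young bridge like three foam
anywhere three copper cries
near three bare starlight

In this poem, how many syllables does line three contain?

Line three: "near three bare starlight": 1+1+1+2 = 5

5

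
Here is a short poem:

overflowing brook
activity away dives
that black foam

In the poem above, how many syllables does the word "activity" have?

4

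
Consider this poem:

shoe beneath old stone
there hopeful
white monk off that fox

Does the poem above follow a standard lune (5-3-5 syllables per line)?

Yes

Line 1: "shoe beneath old stone": 1+2+1+1 = 5 ✓
Line 2: "there hopeful": 1+2 = 3 ✓
Line 3: "white monk off that fox": 1+1+1+1+1 = 5 ✓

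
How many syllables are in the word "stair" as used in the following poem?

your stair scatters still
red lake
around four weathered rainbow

"stair" has 1 syllable.

1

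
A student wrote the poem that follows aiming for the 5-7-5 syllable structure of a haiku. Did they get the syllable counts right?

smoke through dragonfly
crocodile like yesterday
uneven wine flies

Yes

Line 1: smoke(1) + through(1) + dragonfly(3) = 5 ✓
Line 2: crocodile(3) + like(1) + yesterday(3) = 7 ✓
Line 3: uneven(3) + wine(1) + flies(1) = 5 ✓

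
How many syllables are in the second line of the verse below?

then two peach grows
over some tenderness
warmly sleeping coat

The second line: over (2), some (1), tenderness (3) → 6

6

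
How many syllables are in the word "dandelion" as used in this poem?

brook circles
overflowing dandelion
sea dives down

4

"dandelion" has 4 syllables.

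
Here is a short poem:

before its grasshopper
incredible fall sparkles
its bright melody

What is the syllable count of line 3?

Line 3: "its bright melody": 1+1+3 = 5

5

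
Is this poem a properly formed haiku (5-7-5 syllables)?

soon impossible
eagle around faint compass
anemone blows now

No

Line 1: soon(1) + impossible(4) = 5 ✓
Line 2: eagle(2) + around(2) + faint(1) + compass(2) = 7 ✓
Line 3: anemone(4) + blows(1) + now(1) = 6 (expected 5)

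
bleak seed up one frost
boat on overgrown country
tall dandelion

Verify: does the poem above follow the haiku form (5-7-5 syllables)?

Yes

Line 1: bleak(1) + seed(1) + up(1) + one(1) + frost(1) = 5 ✓
Line 2: boat(1) + on(1) + overgrown(3) + country(2) = 7 ✓
Line 3: tall(1) + dandelion(4) = 5 ✓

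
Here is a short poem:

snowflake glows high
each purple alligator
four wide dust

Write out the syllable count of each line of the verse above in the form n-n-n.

4-7-3

Line 1: snowflake (2), glows (1), high (1) → 4
Line 2: each (1), purple (2), alligator (4) → 7
Line 3: four (1), wide (1), dust (1) → 3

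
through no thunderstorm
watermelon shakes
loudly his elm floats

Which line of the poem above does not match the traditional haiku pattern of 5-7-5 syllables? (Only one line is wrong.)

The second line

Line 1: through(1) + no(1) + thunderstorm(3) = 5 ✓
Line 2: watermelon(4) + shakes(1) = 5 (expected 7)
Line 3: loudly(2) + his(1) + elm(1) + floats(1) = 5 ✓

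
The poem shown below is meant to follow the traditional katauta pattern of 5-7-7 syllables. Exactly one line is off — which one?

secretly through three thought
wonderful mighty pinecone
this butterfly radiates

Line 1: "secretly through three thought": 3+1+1+1 = 6 (expected 5)
Line 2: "wonderful mighty pinecone": 3+2+2 = 7 ✓
Line 3: "this butterfly radiates": 1+3+3 = 7 ✓

Line 1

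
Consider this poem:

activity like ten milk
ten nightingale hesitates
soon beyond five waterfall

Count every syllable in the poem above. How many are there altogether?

21

Line 1: activity (4), like (1), ten (1), milk (1) → 7
Line 2: ten (1), nightingale (3), hesitates (3) → 7
Line 3: soon (1), beyond (2), five (1), waterfall (3) → 7
Total: 7 + 7 + 7 = 21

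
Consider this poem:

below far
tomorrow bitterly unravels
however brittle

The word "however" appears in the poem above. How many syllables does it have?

3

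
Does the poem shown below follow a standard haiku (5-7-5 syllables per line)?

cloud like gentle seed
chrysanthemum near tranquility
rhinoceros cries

Line 1: cloud (1), like (1), gentle (2), seed (1) → 5 ✓
Line 2: chrysanthemum (4), near (1), tranquility (4) → 9 (expected 7)
Line 3: rhinoceros (4), cries (1) → 5 ✓

No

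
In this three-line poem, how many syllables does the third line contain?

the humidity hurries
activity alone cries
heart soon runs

3

The third line: heart (1), soon (1), runs (1) → 3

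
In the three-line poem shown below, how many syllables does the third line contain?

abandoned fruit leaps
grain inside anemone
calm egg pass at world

The third line: calm (1), egg (1), pass (1), at (1), world (1) → 5

5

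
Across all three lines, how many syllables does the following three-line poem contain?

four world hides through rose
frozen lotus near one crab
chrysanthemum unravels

Line 1: four(1) + world(1) + hides(1) + through(1) + rose(1) = 5
Line 2: frozen(2) + lotus(2) + near(1) + one(1) + crab(1) = 7
Line 3: chrysanthemum(4) + unravels(3) = 7
Total: 5 + 7 + 7 = 19

19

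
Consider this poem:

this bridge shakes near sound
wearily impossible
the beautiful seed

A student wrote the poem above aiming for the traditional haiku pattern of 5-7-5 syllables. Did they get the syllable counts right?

Line 1: this(1) + bridge(1) + shakes(1) + near(1) + sound(1) = 5 ✓
Line 2: wearily(3) + impossible(4) = 7 ✓
Line 3: the(1) + beautiful(3) + seed(1) = 5 ✓

Yes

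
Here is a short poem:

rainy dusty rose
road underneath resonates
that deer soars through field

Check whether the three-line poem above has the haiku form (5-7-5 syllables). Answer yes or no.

Yes

Line 1: rainy (2), dusty (2), rose (1) → 5 ✓
Line 2: road (1), underneath (3), resonates (3) → 7 ✓
Line 3: that (1), deer (1), soars (1), through (1), field (1) → 5 ✓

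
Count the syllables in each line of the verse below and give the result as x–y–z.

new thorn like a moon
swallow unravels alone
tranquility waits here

Line 1: "new thorn like a moon": 1+1+1+1+1 = 5
Line 2: "swallow unravels alone": 2+3+2 = 7
Line 3: "tranquility waits here": 4+1+1 = 6

5–7–6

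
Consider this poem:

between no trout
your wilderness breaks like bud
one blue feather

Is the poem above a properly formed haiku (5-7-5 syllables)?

No

Line 1: between (2), no (1), trout (1) → 4 (expected 5)
Line 2: your (1), wilderness (3), breaks (1), like (1), bud (1) → 7 ✓
Line 3: one (1), blue (1), feather (2) → 4 (expected 5)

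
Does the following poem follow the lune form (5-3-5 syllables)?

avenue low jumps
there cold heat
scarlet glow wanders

Yes

Line 1: "avenue low jumps": 3+1+1 = 5 ✓
Line 2: "there cold heat": 1+1+1 = 3 ✓
Line 3: "scarlet glow wanders": 2+1+2 = 5 ✓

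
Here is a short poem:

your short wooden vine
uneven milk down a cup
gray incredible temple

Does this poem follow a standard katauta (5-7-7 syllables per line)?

Yes

Line 1: your (1), short (1), wooden (2), vine (1) → 5 ✓
Line 2: uneven (3), milk (1), down (1), a (1), cup (1) → 7 ✓
Line 3: gray (1), incredible (4), temple (2) → 7 ✓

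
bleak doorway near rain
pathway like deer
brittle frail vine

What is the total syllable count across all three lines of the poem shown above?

Line 1: bleak(1) + doorway(2) + near(1) + rain(1) = 5
Line 2: pathway(2) + like(1) + deer(1) = 4
Line 3: brittle(2) + frail(1) + vine(1) = 4
Total: 5 + 4 + 4 = 13

13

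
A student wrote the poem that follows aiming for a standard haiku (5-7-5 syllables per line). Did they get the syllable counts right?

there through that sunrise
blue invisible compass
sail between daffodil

Line 1: "there through that sunrise": 1+1+1+2 = 5 ✓
Line 2: "blue invisible compass": 1+4+2 = 7 ✓
Line 3: "sail between daffodil": 1+2+3 = 6 (expected 5)

No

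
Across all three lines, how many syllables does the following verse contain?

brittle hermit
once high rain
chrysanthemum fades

Line 1: "brittle hermit": 2+2 = 4
Line 2: "once high rain": 1+1+1 = 3
Line 3: "chrysanthemum fades": 4+1 = 5
Total: 4 + 3 + 5 = 12

12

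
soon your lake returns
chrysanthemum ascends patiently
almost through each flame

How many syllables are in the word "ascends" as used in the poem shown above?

2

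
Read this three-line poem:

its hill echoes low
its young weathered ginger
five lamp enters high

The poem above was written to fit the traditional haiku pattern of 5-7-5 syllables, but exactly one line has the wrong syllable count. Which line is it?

The second line

Line 1: its (1), hill (1), echoes (2), low (1) → 5 ✓
Line 2: its (1), young (1), weathered (2), ginger (2) → 6 (expected 7)
Line 3: five (1), lamp (1), enters (2), high (1) → 5 ✓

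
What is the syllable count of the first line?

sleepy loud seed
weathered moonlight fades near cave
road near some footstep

The first line: "sleepy loud seed": 2+1+1 = 4

4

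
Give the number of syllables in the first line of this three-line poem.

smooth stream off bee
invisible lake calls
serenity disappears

4

The first line: smooth (1), stream (1), off (1), bee (1) → 4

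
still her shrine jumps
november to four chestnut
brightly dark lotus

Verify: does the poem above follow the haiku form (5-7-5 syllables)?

Line 1: "still her shrine jumps": 1+1+1+1 = 4 (expected 5)
Line 2: "november to four chestnut": 3+1+1+2 = 7 ✓
Line 3: "brightly dark lotus": 2+1+2 = 5 ✓

No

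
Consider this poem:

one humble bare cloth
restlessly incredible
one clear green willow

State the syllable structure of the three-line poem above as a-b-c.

Line 1: one (1), humble (2), bare (1), cloth (1) → 5
Line 2: restlessly (3), incredible (4) → 7
Line 3: one (1), clear (1), green (1), willow (2) → 5

5-7-5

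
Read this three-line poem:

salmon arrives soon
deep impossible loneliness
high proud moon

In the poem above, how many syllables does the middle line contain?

The middle line: "deep impossible loneliness": 1+4+3 = 8

8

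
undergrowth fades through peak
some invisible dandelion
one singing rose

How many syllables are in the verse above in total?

Line 1: "undergrowth fades through peak": 3+1+1+1 = 6
Line 2: "some invisible dandelion": 1+4+4 = 9
Line 3: "one singing rose": 1+2+1 = 4
Total: 6 + 9 + 4 = 19

19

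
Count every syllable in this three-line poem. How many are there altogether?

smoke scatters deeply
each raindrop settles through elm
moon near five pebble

Line 1: "smoke scatters deeply": 1+2+2 = 5
Line 2: "each raindrop settles through elm": 1+2+2+1+1 = 7
Line 3: "moon near five pebble": 1+1+1+2 = 5
Total: 5 + 7 + 5 = 17

17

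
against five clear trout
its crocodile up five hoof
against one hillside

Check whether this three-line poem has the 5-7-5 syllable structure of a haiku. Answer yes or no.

Yes

Line 1: against(2) + five(1) + clear(1) + trout(1) = 5 ✓
Line 2: its(1) + crocodile(3) + up(1) + five(1) + hoof(1) = 7 ✓
Line 3: against(2) + one(1) + hillside(2) = 5 ✓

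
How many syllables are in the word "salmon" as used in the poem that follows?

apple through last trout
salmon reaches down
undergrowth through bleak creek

2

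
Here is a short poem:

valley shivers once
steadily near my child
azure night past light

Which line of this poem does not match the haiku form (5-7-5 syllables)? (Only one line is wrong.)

Line 2

Line 1: "valley shivers once": 2+2+1 = 5 ✓
Line 2: "steadily near my child": 3+1+1+1 = 6 (expected 7)
Line 3: "azure night past light": 2+1+1+1 = 5 ✓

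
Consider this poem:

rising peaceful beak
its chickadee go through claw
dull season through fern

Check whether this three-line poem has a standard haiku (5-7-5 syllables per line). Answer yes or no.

Yes

Line 1: "rising peaceful beak": 2+2+1 = 5 ✓
Line 2: "its chickadee go through claw": 1+3+1+1+1 = 7 ✓
Line 3: "dull season through fern": 1+2+1+1 = 5 ✓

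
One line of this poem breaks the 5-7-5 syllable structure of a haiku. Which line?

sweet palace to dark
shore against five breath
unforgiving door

Line 1: sweet (1), palace (2), to (1), dark (1) → 5 ✓
Line 2: shore (1), against (2), five (1), breath (1) → 5 (expected 7)
Line 3: unforgiving (4), door (1) → 5 ✓

Line 2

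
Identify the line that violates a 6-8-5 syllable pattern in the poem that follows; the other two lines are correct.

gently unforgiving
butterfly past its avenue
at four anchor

Line 1: gently (2), unforgiving (4) → 6 ✓
Line 2: butterfly (3), past (1), its (1), avenue (3) → 8 ✓
Line 3: at (1), four (1), anchor (2) → 4 (expected 5)

Line 3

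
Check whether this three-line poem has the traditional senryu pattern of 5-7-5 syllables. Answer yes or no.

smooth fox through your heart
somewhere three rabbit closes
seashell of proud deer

Yes

Line 1: smooth(1) + fox(1) + through(1) + your(1) + heart(1) = 5 ✓
Line 2: somewhere(2) + three(1) + rabbit(2) + closes(2) = 7 ✓
Line 3: seashell(2) + of(1) + proud(1) + deer(1) = 5 ✓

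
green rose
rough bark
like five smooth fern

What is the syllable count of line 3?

4

Line 3: like(1) + five(1) + smooth(1) + fern(1) = 4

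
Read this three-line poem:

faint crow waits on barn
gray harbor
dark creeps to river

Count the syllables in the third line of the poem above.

5

The third line: dark (1), creeps (1), to (1), river (2) → 5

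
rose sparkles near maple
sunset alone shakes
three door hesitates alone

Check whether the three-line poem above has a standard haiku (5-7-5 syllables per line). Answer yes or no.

Line 1: rose (1), sparkles (2), near (1), maple (2) → 6 (expected 5)
Line 2: sunset (2), alone (2), shakes (1) → 5 (expected 7)
Line 3: three (1), door (1), hesitates (3), alone (2) → 7 (expected 5)

No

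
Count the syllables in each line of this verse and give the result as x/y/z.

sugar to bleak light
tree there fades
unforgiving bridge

5/3/5

Line 1: "sugar to bleak light": 2+1+1+1 = 5
Line 2: "tree there fades": 1+1+1 = 3
Line 3: "unforgiving bridge": 4+1 = 5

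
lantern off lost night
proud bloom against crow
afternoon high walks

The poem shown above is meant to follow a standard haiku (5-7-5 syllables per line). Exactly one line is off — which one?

Line 1: lantern(2) + off(1) + lost(1) + night(1) = 5 ✓
Line 2: proud(1) + bloom(1) + against(2) + crow(1) = 5 (expected 7)
Line 3: afternoon(3) + high(1) + walks(1) = 5 ✓

Line 2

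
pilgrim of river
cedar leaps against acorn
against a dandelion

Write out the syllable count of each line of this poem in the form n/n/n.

5/7/7

Line 1: pilgrim(2) + of(1) + river(2) = 5
Line 2: cedar(2) + leaps(1) + against(2) + acorn(2) = 7
Line 3: against(2) + a(1) + dandelion(4) = 7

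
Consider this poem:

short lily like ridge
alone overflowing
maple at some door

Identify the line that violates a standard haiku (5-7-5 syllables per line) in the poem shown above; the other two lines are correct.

The second line

Line 1: short (1), lily (2), like (1), ridge (1) → 5 ✓
Line 2: alone (2), overflowing (4) → 6 (expected 7)
Line 3: maple (2), at (1), some (1), door (1) → 5 ✓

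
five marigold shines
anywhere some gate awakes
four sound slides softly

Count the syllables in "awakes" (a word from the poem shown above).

2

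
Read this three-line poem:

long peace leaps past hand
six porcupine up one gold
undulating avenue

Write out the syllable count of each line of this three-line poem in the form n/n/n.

5/7/7

Line 1: long(1) + peace(1) + leaps(1) + past(1) + hand(1) = 5
Line 2: six(1) + porcupine(3) + up(1) + one(1) + gold(1) = 7
Line 3: undulating(4) + avenue(3) = 7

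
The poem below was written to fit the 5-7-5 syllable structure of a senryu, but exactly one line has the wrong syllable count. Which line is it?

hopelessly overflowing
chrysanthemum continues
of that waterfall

Line 1: "hopelessly overflowing": 3+4 = 7 (expected 5)
Line 2: "chrysanthemum continues": 4+3 = 7 ✓
Line 3: "of that waterfall": 1+1+3 = 5 ✓

The first line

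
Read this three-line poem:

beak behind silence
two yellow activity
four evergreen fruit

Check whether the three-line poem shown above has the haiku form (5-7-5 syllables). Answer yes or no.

Line 1: beak(1) + behind(2) + silence(2) = 5 ✓
Line 2: two(1) + yellow(2) + activity(4) = 7 ✓
Line 3: four(1) + evergreen(3) + fruit(1) = 5 ✓

Yes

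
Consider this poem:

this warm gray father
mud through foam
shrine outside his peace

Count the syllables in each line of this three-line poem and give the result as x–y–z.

Line 1: this(1) + warm(1) + gray(1) + father(2) = 5
Line 2: mud(1) + through(1) + foam(1) = 3
Line 3: shrine(1) + outside(2) + his(1) + peace(1) = 5

5–3–5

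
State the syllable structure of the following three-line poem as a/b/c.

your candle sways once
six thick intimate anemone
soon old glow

5/9/3

Line 1: your (1), candle (2), sways (1), once (1) → 5
Line 2: six (1), thick (1), intimate (3), anemone (4) → 9
Line 3: soon (1), old (1), glow (1) → 3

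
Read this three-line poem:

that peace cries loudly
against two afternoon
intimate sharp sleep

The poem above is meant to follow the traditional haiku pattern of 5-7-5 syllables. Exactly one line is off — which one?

The second line

Line 1: "that peace cries loudly": 1+1+1+2 = 5 ✓
Line 2: "against two afternoon": 2+1+3 = 6 (expected 7)
Line 3: "intimate sharp sleep": 3+1+1 = 5 ✓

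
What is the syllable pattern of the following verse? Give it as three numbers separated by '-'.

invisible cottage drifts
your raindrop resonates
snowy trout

Line 1: invisible (4), cottage (2), drifts (1) → 7
Line 2: your (1), raindrop (2), resonates (3) → 6
Line 3: snowy (2), trout (1) → 3

7-6-3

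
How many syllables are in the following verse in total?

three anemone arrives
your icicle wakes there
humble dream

Line 1: "three anemone arrives": 1+4+2 = 7
Line 2: "your icicle wakes there": 1+3+1+1 = 6
Line 3: "humble dream": 2+1 = 3
Total: 7 + 6 + 3 = 16

16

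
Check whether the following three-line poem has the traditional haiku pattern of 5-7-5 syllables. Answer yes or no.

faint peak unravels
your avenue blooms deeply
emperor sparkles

Yes

Line 1: faint(1) + peak(1) + unravels(3) = 5 ✓
Line 2: your(1) + avenue(3) + blooms(1) + deeply(2) = 7 ✓
Line 3: emperor(3) + sparkles(2) = 5 ✓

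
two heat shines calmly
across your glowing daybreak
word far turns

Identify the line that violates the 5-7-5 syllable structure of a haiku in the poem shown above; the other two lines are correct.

Line 1: two (1), heat (1), shines (1), calmly (2) → 5 ✓
Line 2: across (2), your (1), glowing (2), daybreak (2) → 7 ✓
Line 3: word (1), far (1), turns (1) → 3 (expected 5)

The third line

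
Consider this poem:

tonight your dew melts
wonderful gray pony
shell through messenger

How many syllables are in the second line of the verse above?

6

The second line: wonderful(3) + gray(1) + pony(2) = 6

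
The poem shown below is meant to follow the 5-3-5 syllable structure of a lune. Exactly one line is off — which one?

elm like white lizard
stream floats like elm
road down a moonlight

Line 1: elm(1) + like(1) + white(1) + lizard(2) = 5 ✓
Line 2: stream(1) + floats(1) + like(1) + elm(1) = 4 (expected 3)
Line 3: road(1) + down(1) + a(1) + moonlight(2) = 5 ✓

Line 2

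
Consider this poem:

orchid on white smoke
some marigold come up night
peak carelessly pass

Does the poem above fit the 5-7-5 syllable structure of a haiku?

Yes

Line 1: orchid(2) + on(1) + white(1) + smoke(1) = 5 ✓
Line 2: some(1) + marigold(3) + come(1) + up(1) + night(1) = 7 ✓
Line 3: peak(1) + carelessly(3) + pass(1) = 5 ✓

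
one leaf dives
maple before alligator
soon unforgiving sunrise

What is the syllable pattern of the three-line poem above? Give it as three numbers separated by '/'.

Line 1: "one leaf dives": 1+1+1 = 3
Line 2: "maple before alligator": 2+2+4 = 8
Line 3: "soon unforgiving sunrise": 1+4+2 = 7

3/8/7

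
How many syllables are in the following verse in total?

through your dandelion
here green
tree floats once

11

Line 1: through(1) + your(1) + dandelion(4) = 6
Line 2: here(1) + green(1) = 2
Line 3: tree(1) + floats(1) + once(1) = 3
Total: 6 + 2 + 3 = 11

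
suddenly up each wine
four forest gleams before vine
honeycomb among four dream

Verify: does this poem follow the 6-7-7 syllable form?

Line 1: suddenly(3) + up(1) + each(1) + wine(1) = 6 ✓
Line 2: four(1) + forest(2) + gleams(1) + before(2) + vine(1) = 7 ✓
Line 3: honeycomb(3) + among(2) + four(1) + dream(1) = 7 ✓

Yes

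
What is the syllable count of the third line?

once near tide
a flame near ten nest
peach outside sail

The third line: peach (1), outside (2), sail (1) → 4

4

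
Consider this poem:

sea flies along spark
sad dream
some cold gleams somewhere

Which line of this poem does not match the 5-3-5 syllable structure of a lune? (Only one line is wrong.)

Line 1: "sea flies along spark": 1+1+2+1 = 5 ✓
Line 2: "sad dream": 1+1 = 2 (expected 3)
Line 3: "some cold gleams somewhere": 1+1+1+2 = 5 ✓

Line 2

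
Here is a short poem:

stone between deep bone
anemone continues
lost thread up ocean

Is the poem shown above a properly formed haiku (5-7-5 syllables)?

Line 1: stone(1) + between(2) + deep(1) + bone(1) = 5 ✓
Line 2: anemone(4) + continues(3) = 7 ✓
Line 3: lost(1) + thread(1) + up(1) + ocean(2) = 5 ✓

Yes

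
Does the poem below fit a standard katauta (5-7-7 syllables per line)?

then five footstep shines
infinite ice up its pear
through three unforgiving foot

Line 1: "then five footstep shines": 1+1+2+1 = 5 ✓
Line 2: "infinite ice up its pear": 3+1+1+1+1 = 7 ✓
Line 3: "through three unforgiving foot": 1+1+4+1 = 7 ✓

Yes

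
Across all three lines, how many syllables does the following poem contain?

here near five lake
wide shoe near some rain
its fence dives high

13

Line 1: here(1) + near(1) + five(1) + lake(1) = 4
Line 2: wide(1) + shoe(1) + near(1) + some(1) + rain(1) = 5
Line 3: its(1) + fence(1) + dives(1) + high(1) = 4
Total: 4 + 5 + 4 = 13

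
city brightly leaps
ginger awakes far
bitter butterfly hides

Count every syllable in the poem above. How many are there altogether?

Line 1: city(2) + brightly(2) + leaps(1) = 5
Line 2: ginger(2) + awakes(2) + far(1) = 5
Line 3: bitter(2) + butterfly(3) + hides(1) = 6
Total: 5 + 5 + 6 = 16

16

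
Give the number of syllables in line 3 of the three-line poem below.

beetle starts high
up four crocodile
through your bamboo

Line 3: "through your bamboo": 1+1+2 = 4

4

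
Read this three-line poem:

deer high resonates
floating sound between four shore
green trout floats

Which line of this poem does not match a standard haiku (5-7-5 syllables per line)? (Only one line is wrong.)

Line 3

Line 1: deer(1) + high(1) + resonates(3) = 5 ✓
Line 2: floating(2) + sound(1) + between(2) + four(1) + shore(1) = 7 ✓
Line 3: green(1) + trout(1) + floats(1) = 3 (expected 5)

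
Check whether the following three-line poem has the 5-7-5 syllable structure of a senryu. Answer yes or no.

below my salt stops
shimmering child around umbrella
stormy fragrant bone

Line 1: below (2), my (1), salt (1), stops (1) → 5 ✓
Line 2: shimmering (3), child (1), around (2), umbrella (3) → 9 (expected 7)
Line 3: stormy (2), fragrant (2), bone (1) → 5 ✓

No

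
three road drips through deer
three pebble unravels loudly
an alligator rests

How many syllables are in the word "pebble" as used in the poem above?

2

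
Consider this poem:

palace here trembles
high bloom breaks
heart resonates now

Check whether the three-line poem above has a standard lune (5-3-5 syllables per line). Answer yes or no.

Line 1: "palace here trembles": 2+1+2 = 5 ✓
Line 2: "high bloom breaks": 1+1+1 = 3 ✓
Line 3: "heart resonates now": 1+3+1 = 5 ✓

Yes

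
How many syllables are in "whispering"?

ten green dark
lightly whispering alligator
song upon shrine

3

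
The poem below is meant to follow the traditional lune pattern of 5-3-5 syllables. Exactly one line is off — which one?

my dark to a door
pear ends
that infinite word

Line 2

Line 1: my(1) + dark(1) + to(1) + a(1) + door(1) = 5 ✓
Line 2: pear(1) + ends(1) = 2 (expected 3)
Line 3: that(1) + infinite(3) + word(1) = 5 ✓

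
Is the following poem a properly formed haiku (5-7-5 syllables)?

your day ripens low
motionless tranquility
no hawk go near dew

Line 1: your(1) + day(1) + ripens(2) + low(1) = 5 ✓
Line 2: motionless(3) + tranquility(4) = 7 ✓
Line 3: no(1) + hawk(1) + go(1) + near(1) + dew(1) = 5 ✓

Yes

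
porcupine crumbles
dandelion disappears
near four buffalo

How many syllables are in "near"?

1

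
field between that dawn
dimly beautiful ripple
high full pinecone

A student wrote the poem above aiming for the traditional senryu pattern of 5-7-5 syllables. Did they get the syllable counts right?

Line 1: "field between that dawn": 1+2+1+1 = 5 ✓
Line 2: "dimly beautiful ripple": 2+3+2 = 7 ✓
Line 3: "high full pinecone": 1+1+2 = 4 (expected 5)

No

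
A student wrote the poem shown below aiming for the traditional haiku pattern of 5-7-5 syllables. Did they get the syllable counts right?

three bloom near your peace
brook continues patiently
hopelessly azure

Yes

Line 1: three (1), bloom (1), near (1), your (1), peace (1) → 5 ✓
Line 2: brook (1), continues (3), patiently (3) → 7 ✓
Line 3: hopelessly (3), azure (2) → 5 ✓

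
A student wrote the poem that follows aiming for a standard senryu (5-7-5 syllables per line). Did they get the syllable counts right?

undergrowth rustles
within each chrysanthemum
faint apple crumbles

Yes

Line 1: undergrowth(3) + rustles(2) = 5 ✓
Line 2: within(2) + each(1) + chrysanthemum(4) = 7 ✓
Line 3: faint(1) + apple(2) + crumbles(2) = 5 ✓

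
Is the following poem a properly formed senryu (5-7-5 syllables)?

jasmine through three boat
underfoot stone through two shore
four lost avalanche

Yes

Line 1: "jasmine through three boat": 2+1+1+1 = 5 ✓
Line 2: "underfoot stone through two shore": 3+1+1+1+1 = 7 ✓
Line 3: "four lost avalanche": 1+1+3 = 5 ✓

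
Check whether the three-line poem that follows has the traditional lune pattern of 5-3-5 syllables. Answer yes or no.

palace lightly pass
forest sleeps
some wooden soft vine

Line 1: "palace lightly pass": 2+2+1 = 5 ✓
Line 2: "forest sleeps": 2+1 = 3 ✓
Line 3: "some wooden soft vine": 1+2+1+1 = 5 ✓

Yes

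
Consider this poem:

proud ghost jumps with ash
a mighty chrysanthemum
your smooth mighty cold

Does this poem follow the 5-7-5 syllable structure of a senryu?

Yes

Line 1: "proud ghost jumps with ash": 1+1+1+1+1 = 5 ✓
Line 2: "a mighty chrysanthemum": 1+2+4 = 7 ✓
Line 3: "your smooth mighty cold": 1+1+2+1 = 5 ✓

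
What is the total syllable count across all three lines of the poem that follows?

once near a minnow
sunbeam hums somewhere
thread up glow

Line 1: once (1), near (1), a (1), minnow (2) → 5
Line 2: sunbeam (2), hums (1), somewhere (2) → 5
Line 3: thread (1), up (1), glow (1) → 3
Total: 5 + 5 + 3 = 13

13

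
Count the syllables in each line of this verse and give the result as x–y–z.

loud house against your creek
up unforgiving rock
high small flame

6–6–3

Line 1: loud(1) + house(1) + against(2) + your(1) + creek(1) = 6
Line 2: up(1) + unforgiving(4) + rock(1) = 6
Line 3: high(1) + small(1) + flame(1) = 3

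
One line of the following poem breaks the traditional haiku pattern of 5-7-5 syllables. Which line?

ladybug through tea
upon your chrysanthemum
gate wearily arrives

Line 1: ladybug(3) + through(1) + tea(1) = 5 ✓
Line 2: upon(2) + your(1) + chrysanthemum(4) = 7 ✓
Line 3: gate(1) + wearily(3) + arrives(2) = 6 (expected 5)

Line 3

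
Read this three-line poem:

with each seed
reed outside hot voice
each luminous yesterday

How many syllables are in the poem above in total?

15

Line 1: with(1) + each(1) + seed(1) = 3
Line 2: reed(1) + outside(2) + hot(1) + voice(1) = 5
Line 3: each(1) + luminous(3) + yesterday(3) = 7
Total: 3 + 5 + 7 = 15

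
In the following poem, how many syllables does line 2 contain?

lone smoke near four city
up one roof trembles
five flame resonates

5

Line 2: up (1), one (1), roof (1), trembles (2) → 5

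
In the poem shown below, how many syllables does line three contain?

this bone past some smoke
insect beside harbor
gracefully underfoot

6

Line three: gracefully (3), underfoot (3) → 6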